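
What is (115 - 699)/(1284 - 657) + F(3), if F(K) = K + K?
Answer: 3178/627 ≈ 5.0686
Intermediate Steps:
F(K) = 2*K
(115 - 699)/(1284 - 657) + F(3) = (115 - 699)/(1284 - 657) + 2*3 = -584/627 + 6 = 3178/627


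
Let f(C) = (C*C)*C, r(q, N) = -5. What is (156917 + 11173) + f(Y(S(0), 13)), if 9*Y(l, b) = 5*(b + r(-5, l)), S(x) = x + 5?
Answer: 122601610/729 ≈ 1.6818e+5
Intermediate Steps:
S(x) = 5 + x
Y(l, b) = -25/9 + 5*b/9 (Y(l, b) = (5*(b - 5))/9 = (5*(-5 + b))/9 = (-25 + 5*b)/9 = -25/9 + 5*b/9)
f(C) = C**3 (f(C) = C**2*C = C**3)
(156917 + 11173) + f(Y(S(0), 13)) = (156917 + 11173) + (-25/9 + (5/9)*13)**3 = 168090 + (-25/9 + 65/9)**3 = 168090 + (40/9)**3 = 168090 + 64000/729 = 122601610/729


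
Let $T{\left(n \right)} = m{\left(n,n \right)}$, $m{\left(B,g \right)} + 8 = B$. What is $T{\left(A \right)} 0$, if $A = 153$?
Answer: $0$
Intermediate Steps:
$m{\left(B,g \right)} = -8 + B$
$T{\left(n \right)} = -8 + n$
$T{\left(A \right)} 0 = \left(-8 + 153\right) 0 = 145 \cdot 0 = 0$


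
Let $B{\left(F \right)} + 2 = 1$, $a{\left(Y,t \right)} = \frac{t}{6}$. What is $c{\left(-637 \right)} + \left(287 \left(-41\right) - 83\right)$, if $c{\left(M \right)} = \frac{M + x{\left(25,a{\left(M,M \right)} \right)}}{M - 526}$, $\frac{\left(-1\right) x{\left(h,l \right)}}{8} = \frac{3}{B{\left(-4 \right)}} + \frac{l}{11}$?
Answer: $- \frac{454773469}{38379} \approx -11850.0$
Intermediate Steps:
$a{\left(Y,t \right)} = \frac{t}{6}$ ($a{\left(Y,t \right)} = t \frac{1}{6} = \frac{t}{6}$)
$B{\left(F \right)} = -1$ ($B{\left(F \right)} = -2 + 1 = -1$)
$x{\left(h,l \right)} = 24 - \frac{8 l}{11}$ ($x{\left(h,l \right)} = - 8 \left(\frac{3}{-1} + \frac{l}{11}\right) = - 8 \left(3 \left(-1\right) + l \frac{1}{11}\right) = - 8 \left(-3 + \frac{l}{11}\right) = 24 - \frac{8 l}{11}$)
$c{\left(M \right)} = \frac{24 + \frac{29 M}{33}}{-526 + M}$ ($c{\left(M \right)} = \frac{M - \left(-24 + \frac{8 \frac{M}{6}}{11}\right)}{M - 526} = \frac{M - \left(-24 + \frac{4 M}{33}\right)}{-526 + M} = \frac{24 + \frac{29 M}{33}}{-526 + M}$)
$c{\left(-637 \right)} + \left(287 \left(-41\right) - 83\right) = \frac{792 + 29 \left(-637\right)}{33 \left(-526 - 637\right)} + \left(287 \left(-41\right) - 83\right) = \frac{792 - 18473}{33 \left(-1163\right)} - 11850 = \frac{1}{33} \left(- \frac{1}{1163}\right) \left(-17681\right) - 11850 = \frac{17681}{38379} - 11850 = - \frac{454773469}{38379}$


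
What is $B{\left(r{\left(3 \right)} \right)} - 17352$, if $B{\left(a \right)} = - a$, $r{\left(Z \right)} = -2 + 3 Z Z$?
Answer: $-17377$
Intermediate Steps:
$r{\left(Z \right)} = -2 + 3 Z^{2}$
$B{\left(r{\left(3 \right)} \right)} - 17352 = - (-2 + 3 \cdot 3^{2}) - 17352 = - (-2 + 3 \cdot 9) - 17352 = - (-2 + 27) - 17352 = \left(-1\right) 25 - 17352 = -25 - 17352 = -17377$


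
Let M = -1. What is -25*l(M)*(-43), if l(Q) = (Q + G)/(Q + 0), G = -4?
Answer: 5375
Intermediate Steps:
l(Q) = (-4 + Q)/Q (l(Q) = (Q - 4)/(Q + 0) = (-4 + Q)/Q)
-25*l(M)*(-43) = -25*(-4 - 1)/(-1)*(-43) = -(-25)*(-5)*(-43) = -25*5*(-43) = -125*(-43) = 5375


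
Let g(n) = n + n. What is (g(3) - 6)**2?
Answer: 0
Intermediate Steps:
g(n) = 2*n
(g(3) - 6)**2 = (2*3 - 6)**2 = (6 - 6)**2 = 0**2 = 0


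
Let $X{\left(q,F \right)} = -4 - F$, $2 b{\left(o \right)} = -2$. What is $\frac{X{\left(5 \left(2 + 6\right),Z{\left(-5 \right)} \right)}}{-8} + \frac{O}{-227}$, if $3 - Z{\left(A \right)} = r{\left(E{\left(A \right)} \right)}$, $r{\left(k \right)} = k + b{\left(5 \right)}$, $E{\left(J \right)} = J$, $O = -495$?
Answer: $\frac{6911}{1816} \approx 3.8056$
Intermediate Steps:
$b{\left(o \right)} = -1$ ($b{\left(o \right)} = \frac{1}{2} \left(-2\right) = -1$)
$r{\left(k \right)} = -1 + k$ ($r{\left(k \right)} = k - 1 = -1 + k$)
$Z{\left(A \right)} = 4 - A$ ($Z{\left(A \right)} = 3 - \left(-1 + A\right) = 4 - A$)
$\frac{X{\left(5 \left(2 + 6\right),Z{\left(-5 \right)} \right)}}{-8} + \frac{O}{-227} = \frac{-4 - \left(4 - -5\right)}{-8} - \frac{495}{-227} = \left(-4 - \left(4 + 5\right)\right) \left(- \frac{1}{8}\right) - - \frac{495}{227} = \left(-4 - 9\right) \left(- \frac{1}{8}\right) + \frac{495}{227} = \left(-13\right) \left(- \frac{1}{8}\right) + \frac{495}{227} = \frac{13}{8} + \frac{495}{227} = \frac{6911}{1816}$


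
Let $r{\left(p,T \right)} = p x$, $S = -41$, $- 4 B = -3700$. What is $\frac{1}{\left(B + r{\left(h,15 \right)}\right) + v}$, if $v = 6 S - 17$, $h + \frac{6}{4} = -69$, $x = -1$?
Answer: $\frac{2}{1465} \approx 0.0013652$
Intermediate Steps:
$B = 925$ ($B = \left(- \frac{1}{4}\right) \left(-3700\right) = 925$)
$h = - \frac{141}{2}$ ($h = - \frac{3}{2} - 69 = - \frac{141}{2} \approx -70.5$)
$r{\left(p,T \right)} = - p$ ($r{\left(p,T \right)} = p \left(-1\right) = - p$)
$v = -263$ ($v = 6 \left(-41\right) - 17 = -246 - 17 = -263$)
$\frac{1}{\left(B + r{\left(h,15 \right)}\right) + v} = \frac{1}{\left(925 - - \frac{141}{2}\right) - 263} = \frac{1}{\left(925 + \frac{141}{2}\right) - 263} = \frac{1}{\frac{1991}{2} - 263} = \frac{1}{\frac{1465}{2}} = \frac{2}{1465}$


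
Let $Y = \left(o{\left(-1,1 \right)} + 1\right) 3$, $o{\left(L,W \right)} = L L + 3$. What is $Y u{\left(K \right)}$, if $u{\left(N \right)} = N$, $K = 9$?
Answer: $135$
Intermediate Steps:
$o{\left(L,W \right)} = 3 + L^{2}$ ($o{\left(L,W \right)} = L^{2} + 3 = 3 + L^{2}$)
$Y = 15$ ($Y = \left(\left(3 + \left(-1\right)^{2}\right) + 1\right) 3 = \left(\left(3 + 1\right) + 1\right) 3 = \left(4 + 1\right) 3 = 5 \cdot 3 = 15$)
$Y u{\left(K \right)} = 15 \cdot 9 = 135$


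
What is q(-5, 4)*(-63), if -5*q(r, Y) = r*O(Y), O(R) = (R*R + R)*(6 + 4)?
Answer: -12600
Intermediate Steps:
O(R) = 10*R + 10*R**2 (O(R) = (R**2 + R)*10 = (R + R**2)*10 = 10*R + 10*R**2)
q(r, Y) = -2*Y*r*(1 + Y) (q(r, Y) = -r*10*Y*(1 + Y)/5 = -2*Y*r*(1 + Y))
q(-5, 4)*(-63) = -2*4*(-5)*(1 + 4)*(-63) = -2*4*(-5)*5*(-63) = 200*(-63) = -12600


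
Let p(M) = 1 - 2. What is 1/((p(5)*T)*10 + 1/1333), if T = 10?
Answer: -1333/133299 ≈ -0.010000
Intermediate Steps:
p(M) = -1
1/((p(5)*T)*10 + 1/1333) = 1/(-1*10*10 + 1/1333) = 1/(-10*10 + 1/1333) = 1/(-100 + 1/1333) = 1/(-133299/1333) = -1333/133299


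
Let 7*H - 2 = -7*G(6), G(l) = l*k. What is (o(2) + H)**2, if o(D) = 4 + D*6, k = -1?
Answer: 24336/49 ≈ 496.65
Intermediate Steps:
G(l) = -l (G(l) = l*(-1) = -l)
o(D) = 4 + 6*D
H = 44/7 (H = 2/7 + (-(-7)*6)/7 = 2/7 + (-7*(-6))/7 = 2/7 + (1/7)*42 = 2/7 + 6 = 44/7 ≈ 6.2857)
(o(2) + H)**2 = ((4 + 6*2) + 44/7)**2 = ((4 + 12) + 44/7)**2 = (16 + 44/7)**2 = (156/7)**2 = 24336/49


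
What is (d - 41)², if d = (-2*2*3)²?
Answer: 10609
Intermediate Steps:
d = 144 (d = (-4*3)² = (-12)² = 144)
(d - 41)² = (144 - 41)² = 103² = 10609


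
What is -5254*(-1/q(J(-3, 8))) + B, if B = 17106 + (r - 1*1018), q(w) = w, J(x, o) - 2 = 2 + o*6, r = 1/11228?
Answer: 2363016823/145964 ≈ 16189.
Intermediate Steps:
r = 1/11228 ≈ 8.9063e-5
J(x, o) = 4 + 6*o (J(x, o) = 2 + (2 + o*6) = 2 + (2 + 6*o) = 4 + 6*o)
B = 180636065/11228 (B = 17106 + (1/11228 - 1*1018) = 17106 + (1/11228 - 1018) = 17106 - 11430103/11228 = 180636065/11228 ≈ 16088.)
-5254*(-1/q(J(-3, 8))) + B = -5254*(-1/(4 + 6*8)) + 180636065/11228 = -5254*(-1/(4 + 48)) + 180636065/11228 = -5254/((-1*52)) + 180636065/11228 = -5254/(-52) + 180636065/11228 = -5254*(-1/52) + 180636065/11228 = 2627/26 + 180636065/11228 = 2363016823/145964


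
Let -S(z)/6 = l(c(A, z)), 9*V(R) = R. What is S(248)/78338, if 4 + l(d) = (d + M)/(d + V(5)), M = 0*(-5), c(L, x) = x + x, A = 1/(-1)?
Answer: 40236/175046261 ≈ 0.00022986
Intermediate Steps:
A = -1
V(R) = R/9
c(L, x) = 2*x
M = 0
l(d) = -4 + d/(5/9 + d) (l(d) = -4 + (d + 0)/(d + (1/9)*5) = -4 + d/(d + 5/9) = -4 + d/(5/9 + d))
S(z) = -6*(-20 - 54*z)/(5 + 18*z) (S(z) = -6*(-20 - 54*z)/(5 + 9*(2*z)) = -6*(-20 - 54*z)/(5 + 18*z))
S(248)/78338 = (12*(10 + 27*248)/(5 + 18*248))/78338 = (12*(10 + 6696)/(5 + 4464))*(1/78338) = (12*6706/4469)*(1/78338) = (12*(1/4469)*6706)*(1/78338) = (80472/4469)*(1/78338) = 40236/175046261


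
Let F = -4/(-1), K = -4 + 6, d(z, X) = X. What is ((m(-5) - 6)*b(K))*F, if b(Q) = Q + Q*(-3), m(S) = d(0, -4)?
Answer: 160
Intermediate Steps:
m(S) = -4
K = 2
b(Q) = -2*Q (b(Q) = Q - 3*Q = -2*Q)
F = 4 (F = -4*(-1) = 4)
((m(-5) - 6)*b(K))*F = ((-4 - 6)*(-2*2))*4 = -10*(-4)*4 = 40*4 = 160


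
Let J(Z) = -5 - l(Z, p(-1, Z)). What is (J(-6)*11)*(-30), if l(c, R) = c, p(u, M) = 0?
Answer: -330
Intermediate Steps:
J(Z) = -5 - Z
(J(-6)*11)*(-30) = ((-5 - 1*(-6))*11)*(-30) = ((-5 + 6)*11)*(-30) = (1*11)*(-30) = 11*(-30) = -330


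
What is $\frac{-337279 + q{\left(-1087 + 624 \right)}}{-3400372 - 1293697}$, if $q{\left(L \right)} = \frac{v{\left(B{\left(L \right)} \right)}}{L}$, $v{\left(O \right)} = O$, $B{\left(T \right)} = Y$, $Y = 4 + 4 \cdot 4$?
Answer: $\frac{156160197}{2173353947} \approx 0.071852$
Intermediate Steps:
$Y = 20$ ($Y = 4 + 16 = 20$)
$B{\left(T \right)} = 20$
$q{\left(L \right)} = \frac{20}{L}$
$\frac{-337279 + q{\left(-1087 + 624 \right)}}{-3400372 - 1293697} = \frac{-337279 + \frac{20}{-1087 + 624}}{-3400372 - 1293697} = \frac{-337279 + \frac{20}{-463}}{-4694069} = \left(-337279 + 20 \left(- \frac{1}{463}\right)\right) \left(- \frac{1}{4694069}\right) = \left(-337279 - \frac{20}{463}\right) \left(- \frac{1}{4694069}\right) = \left(- \frac{156160197}{463}\right) \left(- \frac{1}{4694069}\right) = \frac{156160197}{2173353947}$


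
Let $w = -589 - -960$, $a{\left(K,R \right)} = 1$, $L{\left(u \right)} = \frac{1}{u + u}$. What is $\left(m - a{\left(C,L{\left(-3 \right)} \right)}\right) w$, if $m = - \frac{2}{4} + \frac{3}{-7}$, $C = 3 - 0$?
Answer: $- \frac{1431}{2} \approx -715.5$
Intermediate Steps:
$C = 3$ ($C = 3 + 0 = 3$)
$L{\left(u \right)} = \frac{1}{2 u}$
$m = - \frac{13}{14}$ ($m = \left(-2\right) \frac{1}{4} + 3 \left(- \frac{1}{7}\right) = - \frac{1}{2} - \frac{3}{7} = - \frac{13}{14} \approx -0.92857$)
$w = 371$ ($w = -589 + 960 = 371$)
$\left(m - a{\left(C,L{\left(-3 \right)} \right)}\right) w = \left(- \frac{13}{14} - 1\right) 371 = \left(- \frac{27}{14}\right) 371 = - \frac{1431}{2}$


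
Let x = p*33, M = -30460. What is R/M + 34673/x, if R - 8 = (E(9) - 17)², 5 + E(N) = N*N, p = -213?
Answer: -1080663761/214103340 ≈ -5.0474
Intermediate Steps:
E(N) = -5 + N² (E(N) = -5 + N*N = -5 + N²)
x = -7029 (x = -213*33 = -7029)
R = 3489 (R = 8 + ((-5 + 9²) - 17)² = 8 + ((-5 + 81) - 17)² = 8 + (76 - 17)² = 8 + 59² = 8 + 3481 = 3489)
R/M + 34673/x = 3489/(-30460) + 34673/(-7029) = 3489*(-1/30460) + 34673*(-1/7029) = -3489/30460 - 34673/7029 = -1080663761/214103340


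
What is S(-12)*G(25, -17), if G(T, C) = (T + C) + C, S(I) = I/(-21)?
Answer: -36/7 ≈ -5.1429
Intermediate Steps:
S(I) = -I/21 (S(I) = I*(-1/21) = -I/21)
G(T, C) = T + 2*C (G(T, C) = (C + T) + C = T + 2*C)
S(-12)*G(25, -17) = (-1/21*(-12))*(25 + 2*(-17)) = 4*(25 - 34)/7 = (4/7)*(-9) = -36/7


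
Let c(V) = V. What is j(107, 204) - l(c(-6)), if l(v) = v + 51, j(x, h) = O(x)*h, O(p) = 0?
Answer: -45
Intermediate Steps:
j(x, h) = 0 (j(x, h) = 0*h = 0)
l(v) = 51 + v
j(107, 204) - l(c(-6)) = 0 - (51 - 6) = 0 - 1*45 = 0 - 45 = -45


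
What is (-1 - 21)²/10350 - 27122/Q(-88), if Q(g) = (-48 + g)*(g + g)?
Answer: -67281919/61934400 ≈ -1.0863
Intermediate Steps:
Q(g) = 2*g*(-48 + g) (Q(g) = (-48 + g)*(2*g) = 2*g*(-48 + g))
(-1 - 21)²/10350 - 27122/Q(-88) = (-1 - 21)²/10350 - 27122*(-1/(176*(-48 - 88))) = (-22)²*(1/10350) - 27122/(2*(-88)*(-136)) = 484*(1/10350) - 27122/23936 = 242/5175 - 27122*1/23936 = 242/5175 - 13561/11968 = -67281919/61934400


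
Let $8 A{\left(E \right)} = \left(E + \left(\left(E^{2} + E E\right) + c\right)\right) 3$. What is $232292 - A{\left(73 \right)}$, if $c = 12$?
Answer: $\frac{1826107}{8} \approx 2.2826 \cdot 10^{5}$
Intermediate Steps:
$A{\left(E \right)} = \frac{9}{2} + \frac{3 E^{2}}{4} + \frac{3 E}{8}$ ($A{\left(E \right)} = \frac{\left(E + \left(\left(E^{2} + E E\right) + 12\right)\right) 3}{8} = \frac{\left(E + \left(\left(E^{2} + E^{2}\right) + 12\right)\right) 3}{8} = \frac{\left(E + \left(2 E^{2} + 12\right)\right) 3}{8} = \frac{\left(E + \left(12 + 2 E^{2}\right)\right) 3}{8} = \frac{\left(12 + E + 2 E^{2}\right) 3}{8} = \frac{36 + 3 E + 6 E^{2}}{8} = \frac{9}{2} + \frac{3 E^{2}}{4} + \frac{3 E}{8}$)
$232292 - A{\left(73 \right)} = 232292 - \left(\frac{9}{2} + \frac{3 \cdot 73^{2}}{4} + \frac{3}{8} \cdot 73\right) = 232292 - \left(\frac{9}{2} + \frac{3}{4} \cdot 5329 + \frac{219}{8}\right) = 232292 - \left(\frac{9}{2} + \frac{15987}{4} + \frac{219}{8}\right) = 232292 - \frac{32229}{8} = \frac{1826107}{8}$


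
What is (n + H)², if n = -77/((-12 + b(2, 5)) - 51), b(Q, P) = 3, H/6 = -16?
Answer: 32296489/3600 ≈ 8971.3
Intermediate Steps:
H = -96 (H = 6*(-16) = -96)
n = 77/60 (n = -77/((-12 + 3) - 51) = -77/(-9 - 51) = -77/(-60) = -77*(-1/60) = 77/60 ≈ 1.2833)
(n + H)² = (77/60 - 96)² = (-5683/60)² = 32296489/3600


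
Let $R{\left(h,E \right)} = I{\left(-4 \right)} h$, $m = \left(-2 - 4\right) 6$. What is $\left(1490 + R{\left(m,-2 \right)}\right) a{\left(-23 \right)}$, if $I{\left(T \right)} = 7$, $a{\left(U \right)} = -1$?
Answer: $-1238$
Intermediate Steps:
$m = -36$ ($m = \left(-6\right) 6 = -36$)
$R{\left(h,E \right)} = 7 h$
$\left(1490 + R{\left(m,-2 \right)}\right) a{\left(-23 \right)} = \left(1490 + 7 \left(-36\right)\right) \left(-1\right) = \left(1490 - 252\right) \left(-1\right) = 1238 \left(-1\right) = -1238$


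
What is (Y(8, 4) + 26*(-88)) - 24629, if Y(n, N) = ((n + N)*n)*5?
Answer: -26437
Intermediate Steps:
Y(n, N) = 5*n*(N + n) (Y(n, N) = ((N + n)*n)*5 = (n*(N + n))*5 = 5*n*(N + n))
(Y(8, 4) + 26*(-88)) - 24629 = (5*8*(4 + 8) + 26*(-88)) - 24629 = (5*8*12 - 2288) - 24629 = (480 - 2288) - 24629 = -1808 - 24629 = -26437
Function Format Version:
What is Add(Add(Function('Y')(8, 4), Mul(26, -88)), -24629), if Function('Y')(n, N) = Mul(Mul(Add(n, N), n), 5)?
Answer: -26437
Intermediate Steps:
Function('Y')(n, N) = Mul(5, n, Add(N, n)) (Function('Y')(n, N) = Mul(Mul(Add(N, n), n), 5) = Mul(Mul(n, Add(N, n)), 5) = Mul(5, n, Add(N, n)))
Add(Add(Function('Y')(8, 4), Mul(26, -88)), -24629) = Add(Add(Mul(5, 8, Add(4, 8)), Mul(26, -88)), -24629) = Add(Add(Mul(5, 8, 12), -2288), -24629) = Add(Add(480, -2288), -24629) = Add(-1808, -24629) = -26437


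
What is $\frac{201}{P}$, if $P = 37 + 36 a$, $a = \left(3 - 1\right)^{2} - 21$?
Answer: $- \frac{201}{575} \approx -0.34957$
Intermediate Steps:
$a = -17$ ($a = 2^{2} - 21 = 4 - 21 = -17$)
$P = -575$ ($P = 37 + 36 \left(-17\right) = 37 - 612 = -575$)
$\frac{201}{P} = \frac{201}{-575} = 201 \left(- \frac{1}{575}\right) = - \frac{201}{575}$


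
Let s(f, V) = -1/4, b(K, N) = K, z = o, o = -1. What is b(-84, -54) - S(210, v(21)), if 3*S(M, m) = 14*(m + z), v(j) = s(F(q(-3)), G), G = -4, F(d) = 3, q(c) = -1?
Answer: -469/6 ≈ -78.167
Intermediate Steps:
z = -1
s(f, V) = -¼ (s(f, V) = -1*¼ = -¼)
v(j) = -¼
S(M, m) = -14/3 + 14*m/3 (S(M, m) = (14*(m - 1))/3 = (14*(-1 + m))/3 = (-14 + 14*m)/3 = -14/3 + 14*m/3)
b(-84, -54) - S(210, v(21)) = -84 - (-14/3 + (14/3)*(-¼)) = -84 - (-14/3 - 7/6) = -84 - 1*(-35/6) = -84 + 35/6 = -469/6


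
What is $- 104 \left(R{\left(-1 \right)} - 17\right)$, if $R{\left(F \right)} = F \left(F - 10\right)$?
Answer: $624$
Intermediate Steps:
$R{\left(F \right)} = F \left(-10 + F\right)$
$- 104 \left(R{\left(-1 \right)} - 17\right) = - 104 \left(- (-10 - 1) - 17\right) = - 104 \left(\left(-1\right) \left(-11\right) - 17\right) = - 104 \left(11 - 17\right) = \left(-104\right) \left(-6\right) = 624$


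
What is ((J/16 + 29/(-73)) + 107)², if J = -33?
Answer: 14909142609/1364224 ≈ 10929.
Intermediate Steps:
((J/16 + 29/(-73)) + 107)² = ((-33/16 + 29/(-73)) + 107)² = ((-33*1/16 + 29*(-1/73)) + 107)² = ((-33/16 - 29/73) + 107)² = (-2873/1168 + 107)² = (122103/1168)² = 14909142609/1364224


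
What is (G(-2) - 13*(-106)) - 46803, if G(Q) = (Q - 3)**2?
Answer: -45400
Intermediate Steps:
G(Q) = (-3 + Q)**2
(G(-2) - 13*(-106)) - 46803 = ((-3 - 2)**2 - 13*(-106)) - 46803 = ((-5)**2 + 1378) - 46803 = (25 + 1378) - 46803 = 1403 - 46803 = -45400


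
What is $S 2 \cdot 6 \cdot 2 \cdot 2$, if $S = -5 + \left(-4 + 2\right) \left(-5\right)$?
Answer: $240$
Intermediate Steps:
$S = 5$ ($S = -5 - -10 = -5 + 10 = 5$)
$S 2 \cdot 6 \cdot 2 \cdot 2 = 5 \cdot 2 \cdot 6 \cdot 2 \cdot 2 = 10 \cdot 6 \cdot 2 \cdot 2 = 60 \cdot 2 \cdot 2 = 120 \cdot 2 = 240$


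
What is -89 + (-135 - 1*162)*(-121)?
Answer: 35848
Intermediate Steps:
-89 + (-135 - 1*162)*(-121) = -89 + (-135 - 162)*(-121) = -89 - 297*(-121) = -89 + 35937 = 35848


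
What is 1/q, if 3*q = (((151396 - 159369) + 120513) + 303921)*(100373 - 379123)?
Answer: -3/116088503750 ≈ -2.5842e-11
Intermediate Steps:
q = -116088503750/3 (q = ((((151396 - 159369) + 120513) + 303921)*(100373 - 379123))/3 = (((-7973 + 120513) + 303921)*(-278750))/3 = ((112540 + 303921)*(-278750))/3 = (416461*(-278750))/3 = (1/3)*(-116088503750) = -116088503750/3 ≈ -3.8696e+10)
1/q = 1/(-116088503750/3) = -3/116088503750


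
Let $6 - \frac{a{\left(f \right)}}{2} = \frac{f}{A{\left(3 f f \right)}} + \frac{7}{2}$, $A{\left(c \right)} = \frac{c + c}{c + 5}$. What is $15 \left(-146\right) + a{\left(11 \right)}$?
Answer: $- \frac{72473}{33} \approx -2196.2$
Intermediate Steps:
$A{\left(c \right)} = \frac{2 c}{5 + c}$
$a{\left(f \right)} = 5 - \frac{5 + 3 f^{2}}{3 f}$ ($a{\left(f \right)} = 12 - 2 \left(\frac{f}{2 \cdot 3 f f \frac{1}{5 + 3 f f}} + \frac{7}{2}\right) = 12 - 2 \left(\frac{f}{2 \cdot 3 f^{2} \frac{1}{5 + 3 f^{2}}} + 7 \cdot \frac{1}{2}\right) = 12 - 2 \left(\frac{f}{6 f^{2} \frac{1}{5 + 3 f^{2}}} + \frac{7}{2}\right) = 12 - 2 \left(f \frac{5 + 3 f^{2}}{6 f^{2}} + \frac{7}{2}\right) = 12 - 2 \left(\frac{5 + 3 f^{2}}{6 f} + \frac{7}{2}\right) = 12 - 2 \left(\frac{7}{2} + \frac{5 + 3 f^{2}}{6 f}\right) = 12 - \left(7 + \frac{5 + 3 f^{2}}{3 f}\right) = 5 - \frac{5 + 3 f^{2}}{3 f}$)
$15 \left(-146\right) + a{\left(11 \right)} = 15 \left(-146\right) - \left(6 + \frac{5}{33}\right) = -2190 - \frac{203}{33} = - \frac{72473}{33}$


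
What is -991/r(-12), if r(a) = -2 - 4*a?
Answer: -991/46 ≈ -21.543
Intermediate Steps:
-991/r(-12) = -991/(-2 - 4*(-12)) = -991/(-2 + 48) = -991/46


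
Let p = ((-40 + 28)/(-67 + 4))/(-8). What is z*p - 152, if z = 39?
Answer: -2141/14 ≈ -152.93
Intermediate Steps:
p = -1/42 (p = -12/(-63)*(-1/8) = -12*(-1/63)*(-1/8) = (4/21)*(-1/8) = -1/42 ≈ -0.023810)
z*p - 152 = 39*(-1/42) - 152 = -13/14 - 152 = -2141/14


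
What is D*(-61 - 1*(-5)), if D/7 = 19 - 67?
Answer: 18816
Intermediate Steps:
D = -336 (D = 7*(19 - 67) = 7*(-48) = -336)
D*(-61 - 1*(-5)) = -336*(-61 - 1*(-5)) = -336*(-61 + 5) = -336*(-56) = 18816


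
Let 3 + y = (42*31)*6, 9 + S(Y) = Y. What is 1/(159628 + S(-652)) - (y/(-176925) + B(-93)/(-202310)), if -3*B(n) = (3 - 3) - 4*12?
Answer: 8387601013676/189667219708575 ≈ 0.044223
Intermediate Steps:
S(Y) = -9 + Y
y = 7809 (y = -3 + (42*31)*6 = -3 + 1302*6 = -3 + 7812 = 7809)
B(n) = 16 (B(n) = -((3 - 3) - 4*12)/3 = -(0 - 48)/3 = -⅓*(-48) = 16)
1/(159628 + S(-652)) - (y/(-176925) + B(-93)/(-202310)) = 1/(159628 + (-9 - 652)) - (7809/(-176925) + 16/(-202310)) = 1/(159628 - 661) - (7809*(-1/176925) + 16*(-1/202310)) = 1/158967 - (-2603/58975 - 8/101155) = 1/158967 - 1*(-52755653/1193123225) = 1/158967 + 52755653/1193123225 = 8387601013676/189667219708575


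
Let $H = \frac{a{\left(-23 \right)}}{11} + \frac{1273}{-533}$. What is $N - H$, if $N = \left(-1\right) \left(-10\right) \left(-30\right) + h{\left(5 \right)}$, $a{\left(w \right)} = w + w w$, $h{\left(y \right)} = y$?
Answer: $- \frac{180480}{533} \approx -338.61$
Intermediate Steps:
$a{\left(w \right)} = w + w^{2}$
$N = -295$ ($N = \left(-1\right) \left(-10\right) \left(-30\right) + 5 = 10 \left(-30\right) + 5 = -300 + 5 = -295$)
$H = \frac{23245}{533}$ ($H = \frac{\left(-23\right) \left(1 - 23\right)}{11} + \frac{1273}{-533} = \left(-23\right) \left(-22\right) \frac{1}{11} + 1273 \left(- \frac{1}{533}\right) = 506 \cdot \frac{1}{11} - \frac{1273}{533} = 46 - \frac{1273}{533} = \frac{23245}{533} \approx 43.612$)
$N - H = -295 - \frac{23245}{533} = - \frac{180480}{533}$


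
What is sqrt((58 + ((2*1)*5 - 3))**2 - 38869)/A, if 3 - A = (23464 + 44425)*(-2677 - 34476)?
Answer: I*sqrt(8661)/1261140010 ≈ 7.3794e-8*I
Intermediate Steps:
A = 2522280020 (A = 3 - (23464 + 44425)*(-2677 - 34476) = 3 - 67889*(-37153) = 3 - 1*(-2522280017) = 3 + 2522280017 = 2522280020)
sqrt((58 + ((2*1)*5 - 3))**2 - 38869)/A = sqrt((58 + ((2*1)*5 - 3))**2 - 38869)/2522280020 = sqrt((58 + (2*5 - 3))**2 - 38869)*(1/2522280020) = sqrt((58 + (10 - 3))**2 - 38869)*(1/2522280020) = sqrt((58 + 7)**2 - 38869)*(1/2522280020) = sqrt(65**2 - 38869)*(1/2522280020) = sqrt(4225 - 38869)*(1/2522280020) = sqrt(-34644)*(1/2522280020) = (2*I*sqrt(8661))*(1/2522280020) = I*sqrt(8661)/1261140010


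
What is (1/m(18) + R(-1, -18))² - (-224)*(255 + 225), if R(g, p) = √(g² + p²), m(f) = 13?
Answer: 18225806/169 + 10*√13/13 ≈ 1.0785e+5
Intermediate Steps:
(1/m(18) + R(-1, -18))² - (-224)*(255 + 225) = (1/13 + √((-1)² + (-18)²))² - (-224)*(255 + 225) = (1/13 + √(1 + 324))² - (-224)*480 = (1/13 + √325)² - 1*(-107520) = (1/13 + 5*√13)² + 107520 = 107520 + (1/13 + 5*√13)²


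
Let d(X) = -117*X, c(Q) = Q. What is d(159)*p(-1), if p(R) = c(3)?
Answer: -55809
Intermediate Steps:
p(R) = 3
d(159)*p(-1) = -117*159*3 = -18603*3 = -55809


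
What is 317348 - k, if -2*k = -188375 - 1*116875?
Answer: 164723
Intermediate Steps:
k = 152625 (k = -(-188375 - 1*116875)/2 = -(-188375 - 116875)/2 = -1/2*(-305250) = 152625)
317348 - k = 317348 - 1*152625 = 317348 - 152625 = 164723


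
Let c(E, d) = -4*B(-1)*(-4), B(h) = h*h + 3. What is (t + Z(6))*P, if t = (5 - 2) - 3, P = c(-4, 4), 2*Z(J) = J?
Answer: 192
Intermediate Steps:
B(h) = 3 + h² (B(h) = h² + 3 = 3 + h²)
Z(J) = J/2
c(E, d) = 64 (c(E, d) = -4*(3 + (-1)²)*(-4) = -4*(3 + 1)*(-4) = -4*4*(-4) = -16*(-4) = 64)
P = 64
t = 0 (t = 3 - 3 = 0)
(t + Z(6))*P = (0 + (½)*6)*64 = (0 + 3)*64 = 3*64 = 192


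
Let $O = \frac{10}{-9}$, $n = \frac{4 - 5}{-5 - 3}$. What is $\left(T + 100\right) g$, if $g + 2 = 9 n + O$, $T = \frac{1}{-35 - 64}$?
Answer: $- \frac{128687}{648} \approx -198.59$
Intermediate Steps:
$T = - \frac{1}{99}$ ($T = \frac{1}{-99} = - \frac{1}{99} \approx -0.010101$)
$n = \frac{1}{8}$ ($n = - \frac{1}{-8} = \left(-1\right) \left(- \frac{1}{8}\right) = \frac{1}{8} \approx 0.125$)
$O = - \frac{10}{9}$ ($O = 10 \left(- \frac{1}{9}\right) = - \frac{10}{9} \approx -1.1111$)
$g = - \frac{143}{72}$ ($g = -2 + \left(9 \cdot \frac{1}{8} - \frac{10}{9}\right) = -2 + \left(\frac{9}{8} - \frac{10}{9}\right) = -2 + \frac{1}{72} = - \frac{143}{72} \approx -1.9861$)
$\left(T + 100\right) g = \left(- \frac{1}{99} + 100\right) \left(- \frac{143}{72}\right) = \frac{9899}{99} \left(- \frac{143}{72}\right) = - \frac{128687}{648}$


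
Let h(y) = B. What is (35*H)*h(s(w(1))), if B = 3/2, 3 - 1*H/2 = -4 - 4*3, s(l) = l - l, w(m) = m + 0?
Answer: 1995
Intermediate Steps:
w(m) = m
s(l) = 0
H = 38 (H = 6 - 2*(-4 - 4*3) = 6 - 2*(-4 - 12) = 6 - 2*(-16) = 6 + 32 = 38)
B = 3/2 (B = 3*(½) = 3/2 ≈ 1.5000)
h(y) = 3/2
(35*H)*h(s(w(1))) = (35*38)*(3/2) = 1330*(3/2) = 1995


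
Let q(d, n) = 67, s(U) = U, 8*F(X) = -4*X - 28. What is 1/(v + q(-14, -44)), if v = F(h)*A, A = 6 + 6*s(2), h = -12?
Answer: 1/112 ≈ 0.0089286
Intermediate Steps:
F(X) = -7/2 - X/2 (F(X) = (-4*X - 28)/8 = (-28 - 4*X)/8 = -7/2 - X/2)
A = 18 (A = 6 + 6*2 = 6 + 12 = 18)
v = 45 (v = (-7/2 - ½*(-12))*18 = (-7/2 + 6)*18 = (5/2)*18 = 45)
1/(v + q(-14, -44)) = 1/(45 + 67) = 1/112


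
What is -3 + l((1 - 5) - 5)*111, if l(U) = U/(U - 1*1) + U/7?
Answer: -3207/70 ≈ -45.814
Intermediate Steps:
l(U) = U/7 + U/(-1 + U) (l(U) = U/(U - 1) + U*(⅐) = U/(-1 + U) + U/7 = U/7 + U/(-1 + U))
-3 + l((1 - 5) - 5)*111 = -3 + (((1 - 5) - 5)*(6 + ((1 - 5) - 5))/(7*(-1 + ((1 - 5) - 5))))*111 = -3 + ((-4 - 5)*(6 + (-4 - 5))/(7*(-1 + (-4 - 5))))*111 = -3 + ((⅐)*(-9)*(6 - 9)/(-1 - 9))*111 = -3 + ((⅐)*(-9)*(-3)/(-10))*111 = -3 + ((⅐)*(-9)*(-⅒)*(-3))*111 = -3 - 27/70*111 = -3 - 2997/70 = -3207/70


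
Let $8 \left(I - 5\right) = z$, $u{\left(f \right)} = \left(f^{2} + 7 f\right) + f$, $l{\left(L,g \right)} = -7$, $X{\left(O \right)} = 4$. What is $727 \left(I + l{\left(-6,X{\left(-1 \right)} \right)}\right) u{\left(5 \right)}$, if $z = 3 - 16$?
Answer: $- \frac{1370395}{8} \approx -1.713 \cdot 10^{5}$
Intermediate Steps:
$z = -13$ ($z = 3 - 16 = -13$)
$u{\left(f \right)} = f^{2} + 8 f$
$I = \frac{27}{8}$ ($I = 5 + \frac{1}{8} \left(-13\right) = 5 - \frac{13}{8} = \frac{27}{8} \approx 3.375$)
$727 \left(I + l{\left(-6,X{\left(-1 \right)} \right)}\right) u{\left(5 \right)} = 727 \left(\frac{27}{8} - 7\right) 5 \left(8 + 5\right) = 727 \left(- \frac{29 \cdot 5 \cdot 13}{8}\right) = 727 \left(\left(- \frac{29}{8}\right) 65\right) = 727 \left(- \frac{1885}{8}\right) = - \frac{1370395}{8}$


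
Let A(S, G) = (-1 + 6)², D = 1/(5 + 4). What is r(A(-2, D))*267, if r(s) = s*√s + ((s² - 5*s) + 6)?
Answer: 168477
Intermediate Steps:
D = ⅑ (D = 1/9 = ⅑ ≈ 0.11111)
A(S, G) = 25 (A(S, G) = 5² = 25)
r(s) = 6 + s² + s^(3/2) - 5*s (r(s) = s^(3/2) + (6 + s² - 5*s) = 6 + s² + s^(3/2) - 5*s)
r(A(-2, D))*267 = (6 + 25² + 25^(3/2) - 5*25)*267 = (6 + 625 + 125 - 125)*267 = 631*267 = 168477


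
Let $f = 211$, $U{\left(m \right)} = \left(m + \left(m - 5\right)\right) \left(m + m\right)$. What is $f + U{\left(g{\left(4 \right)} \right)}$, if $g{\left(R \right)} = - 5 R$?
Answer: $2011$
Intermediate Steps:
$U{\left(m \right)} = 2 m \left(-5 + 2 m\right)$ ($U{\left(m \right)} = \left(m + \left(m - 5\right)\right) 2 m = \left(m + \left(-5 + m\right)\right) 2 m = \left(-5 + 2 m\right) 2 m = 2 m \left(-5 + 2 m\right)$)
$f + U{\left(g{\left(4 \right)} \right)} = 211 + 2 \left(\left(-5\right) 4\right) \left(-5 + 2 \left(\left(-5\right) 4\right)\right) = 211 + 2 \left(-20\right) \left(-5 + 2 \left(-20\right)\right) = 211 + 2 \left(-20\right) \left(-5 - 40\right) = 211 + 2 \left(-20\right) \left(-45\right) = 211 + 1800 = 2011$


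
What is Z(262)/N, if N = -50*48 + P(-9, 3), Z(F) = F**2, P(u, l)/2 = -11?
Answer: -34322/1211 ≈ -28.342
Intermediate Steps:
P(u, l) = -22 (P(u, l) = 2*(-11) = -22)
N = -2422 (N = -50*48 - 22 = -2400 - 22 = -2422)
Z(262)/N = 262**2/(-2422) = 68644*(-1/2422) = -34322/1211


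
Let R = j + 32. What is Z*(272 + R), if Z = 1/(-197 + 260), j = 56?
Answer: 40/7 ≈ 5.7143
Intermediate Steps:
Z = 1/63 ≈ 0.015873
R = 88 (R = 56 + 32 = 88)
Z*(272 + R) = (272 + 88)/63 = (1/63)*360 = 40/7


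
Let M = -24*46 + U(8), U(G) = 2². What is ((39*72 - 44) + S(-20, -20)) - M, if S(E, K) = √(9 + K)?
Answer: 3864 + I*√11 ≈ 3864.0 + 3.3166*I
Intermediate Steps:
U(G) = 4
M = -1100 (M = -24*46 + 4 = -1104 + 4 = -1100)
((39*72 - 44) + S(-20, -20)) - M = ((39*72 - 44) + √(9 - 20)) - 1*(-1100) = ((2808 - 44) + √(-11)) + 1100 = (2764 + I*√11) + 1100 = 3864 + I*√11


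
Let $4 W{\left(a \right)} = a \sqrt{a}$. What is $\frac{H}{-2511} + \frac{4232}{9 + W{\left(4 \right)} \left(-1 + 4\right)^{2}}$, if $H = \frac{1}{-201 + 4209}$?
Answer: $\frac{1577452607}{10064088} \approx 156.74$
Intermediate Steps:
$H = \frac{1}{4008} \approx 0.0002495$
$W{\left(a \right)} = \frac{a^{\frac{3}{2}}}{4}$ ($W{\left(a \right)} = \frac{a \sqrt{a}}{4} = \frac{a^{\frac{3}{2}}}{4}$)
$\frac{H}{-2511} + \frac{4232}{9 + W{\left(4 \right)} \left(-1 + 4\right)^{2}} = \frac{1}{4008 \left(-2511\right)} + \frac{4232}{9 + \frac{4^{\frac{3}{2}}}{4} \left(-1 + 4\right)^{2}} = \frac{1}{4008} \left(- \frac{1}{2511}\right) + \frac{4232}{9 + \frac{1}{4} \cdot 8 \cdot 3^{2}} = - \frac{1}{10064088} + \frac{4232}{9 + 2 \cdot 9} = - \frac{1}{10064088} + \frac{4232}{9 + 18} = - \frac{1}{10064088} + \frac{4232}{27} = \frac{1577452607}{10064088}$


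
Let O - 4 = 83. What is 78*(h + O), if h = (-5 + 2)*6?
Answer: 5382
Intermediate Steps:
h = -18 (h = -3*6 = -18)
O = 87 (O = 4 + 83 = 87)
78*(h + O) = 78*(-18 + 87) = 78*69 = 5382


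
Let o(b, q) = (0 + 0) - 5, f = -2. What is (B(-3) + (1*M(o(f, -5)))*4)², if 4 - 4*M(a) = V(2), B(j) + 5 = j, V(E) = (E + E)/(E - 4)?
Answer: 4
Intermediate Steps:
V(E) = 2*E/(-4 + E) (V(E) = (2*E)/(-4 + E) = 2*E/(-4 + E))
B(j) = -5 + j
o(b, q) = -5 (o(b, q) = 0 - 5 = -5)
M(a) = 3/2 (M(a) = 1 - 2/(2*(-4 + 2)) = 1 - 2/(2*(-2)) = 1 - 2*(-1)/(2*2) = 1 - ¼*(-2) = 1 + ½ = 3/2)
(B(-3) + (1*M(o(f, -5)))*4)² = ((-5 - 3) + (1*(3/2))*4)² = (-8 + (3/2)*4)² = (-8 + 6)² = (-2)² = 4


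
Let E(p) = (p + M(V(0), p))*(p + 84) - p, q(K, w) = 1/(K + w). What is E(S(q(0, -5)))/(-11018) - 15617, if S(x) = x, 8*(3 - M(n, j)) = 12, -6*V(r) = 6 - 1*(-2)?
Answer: -8603410757/550900 ≈ -15617.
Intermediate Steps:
V(r) = -4/3 (V(r) = -(6 - 1*(-2))/6 = -(6 + 2)/6 = -⅙*8 = -4/3)
M(n, j) = 3/2 (M(n, j) = 3 - ⅛*12 = 3 - 3/2 = 3/2)
E(p) = -p + (84 + p)*(3/2 + p) (E(p) = (p + 3/2)*(p + 84) - p = (3/2 + p)*(84 + p) - p = (84 + p)*(3/2 + p) - p = -p + (84 + p)*(3/2 + p))
E(S(q(0, -5)))/(-11018) - 15617 = (126 + (1/(0 - 5))² + 169/(2*(0 - 5)))/(-11018) - 15617 = (126 + (1/(-5))² + (169/2)/(-5))*(-1/11018) - 15617 = (126 + (-⅕)² + (169/2)*(-⅕))*(-1/11018) - 15617 = (126 + 1/25 - 169/10)*(-1/11018) - 15617 = (5457/50)*(-1/11018) - 15617 = -5457/550900 - 15617 = -8603410757/550900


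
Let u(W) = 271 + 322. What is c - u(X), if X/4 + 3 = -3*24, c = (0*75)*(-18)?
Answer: -593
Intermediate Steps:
c = 0 (c = 0*(-18) = 0)
X = -300 (X = -12 + 4*(-3*24) = -12 + 4*(-72) = -12 - 288 = -300)
u(W) = 593
c - u(X) = 0 - 1*593 = 0 - 593 = -593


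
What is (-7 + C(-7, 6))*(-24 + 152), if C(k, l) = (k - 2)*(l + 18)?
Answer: -28544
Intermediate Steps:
C(k, l) = (-2 + k)*(18 + l)
(-7 + C(-7, 6))*(-24 + 152) = (-7 + (-36 - 2*6 + 18*(-7) - 7*6))*(-24 + 152) = (-7 + (-36 - 12 - 126 - 42))*128 = (-7 - 216)*128 = -223*128 = -28544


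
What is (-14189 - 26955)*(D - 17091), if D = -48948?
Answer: 2717108616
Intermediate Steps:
(-14189 - 26955)*(D - 17091) = (-14189 - 26955)*(-48948 - 17091) = -41144*(-66039) = 2717108616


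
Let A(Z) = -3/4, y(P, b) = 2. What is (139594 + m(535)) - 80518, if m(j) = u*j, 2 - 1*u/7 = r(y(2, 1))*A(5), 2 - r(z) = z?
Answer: 66566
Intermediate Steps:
r(z) = 2 - z
A(Z) = -¾ (A(Z) = -3*¼ = -¾)
u = 14 (u = 14 - 7*(2 - 1*2)*(-3)/4 = 14 - 7*(2 - 2)*(-3)/4 = 14 - 0*(-3)/4 = 14 - 7*0 = 14 + 0 = 14)
m(j) = 14*j
(139594 + m(535)) - 80518 = (139594 + 14*535) - 80518 = (139594 + 7490) - 80518 = 147084 - 80518 = 66566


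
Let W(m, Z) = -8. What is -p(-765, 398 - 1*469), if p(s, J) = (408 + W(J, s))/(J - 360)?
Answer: 400/431 ≈ 0.92807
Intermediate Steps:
p(s, J) = 400/(-360 + J) (p(s, J) = (408 - 8)/(J - 360) = 400/(-360 + J))
-p(-765, 398 - 1*469) = -400/(-360 + (398 - 1*469)) = -400/(-360 + (398 - 469)) = -400/(-360 - 71) = -400/(-431) = -400*(-1)/431 = -1*(-400/431) = 400/431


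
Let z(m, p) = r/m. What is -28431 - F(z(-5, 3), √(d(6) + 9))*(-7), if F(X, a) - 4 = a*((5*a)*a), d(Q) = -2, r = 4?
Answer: -28403 + 245*√7 ≈ -27755.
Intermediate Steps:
z(m, p) = 4/m
F(X, a) = 4 + 5*a³ (F(X, a) = 4 + a*((5*a)*a) = 4 + a*(5*a²) = 4 + 5*a³)
-28431 - F(z(-5, 3), √(d(6) + 9))*(-7) = -28431 - (4 + 5*(√(-2 + 9))³)*(-7) = -28431 - (4 + 5*(√7)³)*(-7) = -28431 - (4 + 5*(7*√7))*(-7) = -28431 - (4 + 35*√7)*(-7) = -28431 - (-28 - 245*√7) = -28431 + (28 + 245*√7) = -28403 + 245*√7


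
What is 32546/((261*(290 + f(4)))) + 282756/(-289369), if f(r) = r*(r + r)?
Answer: -7172788139/12159574749 ≈ -0.58989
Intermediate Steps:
f(r) = 2*r² (f(r) = r*(2*r) = 2*r²)
32546/((261*(290 + f(4)))) + 282756/(-289369) = 32546/((261*(290 + 2*4²))) + 282756/(-289369) = 32546/((261*(290 + 2*16))) + 282756*(-1/289369) = 32546/((261*(290 + 32))) - 282756/289369 = 32546/((261*322)) - 282756/289369 = 32546/84042 - 282756/289369 = 32546*(1/84042) - 282756/289369 = 16273/42021 - 282756/289369 = -7172788139/12159574749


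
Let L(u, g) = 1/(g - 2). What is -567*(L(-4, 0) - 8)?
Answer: 9639/2 ≈ 4819.5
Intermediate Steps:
L(u, g) = 1/(-2 + g)
-567*(L(-4, 0) - 8) = -567*(1/(-2 + 0) - 8) = -567*(1/(-2) - 8) = -567*(-1/2 - 8) = -567*(-17)/2 = -21*(-459/2) = 9639/2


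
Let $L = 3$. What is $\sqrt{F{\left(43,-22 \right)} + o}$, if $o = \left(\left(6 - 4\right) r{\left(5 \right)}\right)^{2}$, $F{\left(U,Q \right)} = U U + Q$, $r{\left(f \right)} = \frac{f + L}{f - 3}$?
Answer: $\sqrt{1891} \approx 43.486$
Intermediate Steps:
$r{\left(f \right)} = \frac{3 + f}{-3 + f}$ ($r{\left(f \right)} = \frac{f + 3}{f - 3} = \frac{3 + f}{-3 + f}$)
$F{\left(U,Q \right)} = Q + U^{2}$ ($F{\left(U,Q \right)} = U^{2} + Q = Q + U^{2}$)
$o = 64$ ($o = \left(\left(6 - 4\right) \frac{3 + 5}{-3 + 5}\right)^{2} = \left(2 \cdot \frac{1}{2} \cdot 8\right)^{2} = \left(2 \cdot 4\right)^{2} = 8^{2} = 64$)
$\sqrt{F{\left(43,-22 \right)} + o} = \sqrt{\left(-22 + 43^{2}\right) + 64} = \sqrt{\left(-22 + 1849\right) + 64} = \sqrt{1827 + 64} = \sqrt{1891}$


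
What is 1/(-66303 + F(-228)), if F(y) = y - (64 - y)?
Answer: -1/66823 ≈ -1.4965e-5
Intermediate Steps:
F(y) = -64 + 2*y (F(y) = y + (-64 + y) = -64 + 2*y)
1/(-66303 + F(-228)) = 1/(-66303 + (-64 + 2*(-228))) = 1/(-66303 + (-64 - 456)) = 1/(-66303 - 520) = 1/(-66823) = -1/66823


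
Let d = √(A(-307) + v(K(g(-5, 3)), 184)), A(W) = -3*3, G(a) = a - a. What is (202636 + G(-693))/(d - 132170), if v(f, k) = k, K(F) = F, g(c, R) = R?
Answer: -5356480024/3493781745 - 202636*√7/3493781745 ≈ -1.5333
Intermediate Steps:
G(a) = 0
A(W) = -9
d = 5*√7 (d = √(-9 + 184) = √175 = 5*√7 ≈ 13.229)
(202636 + G(-693))/(d - 132170) = (202636 + 0)/(5*√7 - 132170) = 202636/(-132170 + 5*√7)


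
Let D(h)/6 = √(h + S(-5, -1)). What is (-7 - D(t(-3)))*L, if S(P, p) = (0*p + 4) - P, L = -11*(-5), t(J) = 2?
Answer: -385 - 330*√11 ≈ -1479.5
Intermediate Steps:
L = 55
S(P, p) = 4 - P (S(P, p) = (0 + 4) - P = 4 - P)
D(h) = 6*√(9 + h) (D(h) = 6*√(h + (4 - 1*(-5))) = 6*√(h + (4 + 5)) = 6*√(h + 9) = 6*√(9 + h))
(-7 - D(t(-3)))*L = (-7 - 6*√(9 + 2))*55 = (-7 - 6*√11)*55 = -385 - 330*√11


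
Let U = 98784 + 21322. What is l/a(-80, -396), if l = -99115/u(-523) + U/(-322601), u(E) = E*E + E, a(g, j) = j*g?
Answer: -64764256751/2790121232638080 ≈ -2.3212e-5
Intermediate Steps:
U = 120106
a(g, j) = g*j
u(E) = E + E**2 (u(E) = E**2 + E = E + E**2)
l = -64764256751/88072008606 (l = -99115*(-1/(523*(1 - 523))) + 120106/(-322601) = -99115/((-523*(-522))) + 120106*(-1/322601) = -99115/273006 - 120106/322601 = -64764256751/88072008606 ≈ -0.73536)
l/a(-80, -396) = -64764256751/(88072008606*((-80*(-396)))) = -64764256751/88072008606/31680 = -64764256751/88072008606*1/31680 = -64764256751/2790121232638080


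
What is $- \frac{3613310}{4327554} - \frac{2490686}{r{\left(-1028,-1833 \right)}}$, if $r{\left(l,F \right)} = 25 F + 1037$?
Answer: $\frac{2654186308441}{48455622138} \approx 54.776$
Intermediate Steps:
$r{\left(l,F \right)} = 1037 + 25 F$
$- \frac{3613310}{4327554} - \frac{2490686}{r{\left(-1028,-1833 \right)}} = - \frac{3613310}{4327554} - \frac{2490686}{1037 + 25 \left(-1833\right)} = \left(-3613310\right) \frac{1}{4327554} - \frac{2490686}{1037 - 45825} = - \frac{1806655}{2163777} - \frac{2490686}{-44788} = - \frac{1806655}{2163777} - - \frac{1245343}{22394} = - \frac{1806655}{2163777} + \frac{1245343}{22394} = \frac{2654186308441}{48455622138}$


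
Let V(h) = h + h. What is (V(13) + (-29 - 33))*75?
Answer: -2700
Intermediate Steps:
V(h) = 2*h
(V(13) + (-29 - 33))*75 = (2*13 + (-29 - 33))*75 = (26 - 62)*75 = -36*75 = -2700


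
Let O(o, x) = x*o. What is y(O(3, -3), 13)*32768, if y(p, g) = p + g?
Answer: 131072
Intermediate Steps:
O(o, x) = o*x
y(p, g) = g + p
y(O(3, -3), 13)*32768 = (13 + 3*(-3))*32768 = (13 - 9)*32768 = 4*32768 = 131072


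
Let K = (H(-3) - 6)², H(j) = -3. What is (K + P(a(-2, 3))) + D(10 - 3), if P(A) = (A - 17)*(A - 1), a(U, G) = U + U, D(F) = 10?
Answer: 196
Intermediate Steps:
K = 81 (K = (-3 - 6)² = (-9)² = 81)
a(U, G) = 2*U
P(A) = (-1 + A)*(-17 + A) (P(A) = (-17 + A)*(-1 + A) = (-1 + A)*(-17 + A))
(K + P(a(-2, 3))) + D(10 - 3) = (81 + (17 + (2*(-2))² - 36*(-2))) + 10 = (81 + (17 + (-4)² - 18*(-4))) + 10 = (81 + (17 + 16 + 72)) + 10 = (81 + 105) + 10 = 186 + 10 = 196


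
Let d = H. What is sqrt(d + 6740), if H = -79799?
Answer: 7*I*sqrt(1491) ≈ 270.29*I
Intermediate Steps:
d = -79799
sqrt(d + 6740) = sqrt(-79799 + 6740) = sqrt(-73059) = 7*I*sqrt(1491)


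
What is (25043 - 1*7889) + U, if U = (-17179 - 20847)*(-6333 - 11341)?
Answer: 672088678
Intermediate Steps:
U = 672071524 (U = -38026*(-17674) = 672071524)
(25043 - 1*7889) + U = (25043 - 1*7889) + 672071524 = (25043 - 7889) + 672071524 = 17154 + 672071524 = 672088678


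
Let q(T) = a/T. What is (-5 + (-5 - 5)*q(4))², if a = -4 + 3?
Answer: 25/4 ≈ 6.2500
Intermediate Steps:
a = -1
q(T) = -1/T
(-5 + (-5 - 5)*q(4))² = (-5 + (-5 - 5)*(-1/4))² = (-5 - (-10)/4)² = (-5 - 10*(-¼))² = (-5 + 5/2)² = (-5/2)² = 25/4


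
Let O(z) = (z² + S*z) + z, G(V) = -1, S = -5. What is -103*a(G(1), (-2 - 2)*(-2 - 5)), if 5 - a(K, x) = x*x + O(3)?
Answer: 79928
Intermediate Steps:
O(z) = z² - 4*z (O(z) = (z² - 5*z) + z = z² - 4*z)
a(K, x) = 8 - x² (a(K, x) = 5 - (x*x + 3*(-4 + 3)) = 5 - (x² + 3*(-1)) = 5 - (x² - 3) = 5 - (-3 + x²) = 5 + (3 - x²) = 8 - x²)
-103*a(G(1), (-2 - 2)*(-2 - 5)) = -103*(8 - ((-2 - 2)*(-2 - 5))²) = -103*(8 - (-4*(-7))²) = -103*(8 - 1*28²) = -103*(8 - 1*784) = -103*(8 - 784) = -103*(-776) = 79928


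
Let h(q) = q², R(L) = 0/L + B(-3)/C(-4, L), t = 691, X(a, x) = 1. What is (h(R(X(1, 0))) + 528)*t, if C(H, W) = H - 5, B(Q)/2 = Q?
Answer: 3286396/9 ≈ 3.6516e+5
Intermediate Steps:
B(Q) = 2*Q
C(H, W) = -5 + H
R(L) = ⅔ (R(L) = 0/L + (2*(-3))/(-5 - 4) = 0 - 6/(-9) = 0 - 6*(-⅑) = 0 + ⅔ = ⅔)
(h(R(X(1, 0))) + 528)*t = ((⅔)² + 528)*691 = (4/9 + 528)*691 = (4756/9)*691 = 3286396/9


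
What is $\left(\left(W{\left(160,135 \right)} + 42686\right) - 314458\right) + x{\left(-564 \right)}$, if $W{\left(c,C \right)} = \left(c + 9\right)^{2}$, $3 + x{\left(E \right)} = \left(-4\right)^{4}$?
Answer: $-242958$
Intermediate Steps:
$x{\left(E \right)} = 253$ ($x{\left(E \right)} = -3 + \left(-4\right)^{4} = -3 + 256 = 253$)
$W{\left(c,C \right)} = \left(9 + c\right)^{2}$
$\left(\left(W{\left(160,135 \right)} + 42686\right) - 314458\right) + x{\left(-564 \right)} = \left(\left(\left(9 + 160\right)^{2} + 42686\right) - 314458\right) + 253 = \left(\left(169^{2} + 42686\right) - 314458\right) + 253 = \left(\left(28561 + 42686\right) - 314458\right) + 253 = \left(71247 - 314458\right) + 253 = -243211 + 253 = -242958$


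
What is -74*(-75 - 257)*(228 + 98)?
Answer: 8009168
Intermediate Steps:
-74*(-75 - 257)*(228 + 98) = -(-24568)*326 = -74*(-108232) = 8009168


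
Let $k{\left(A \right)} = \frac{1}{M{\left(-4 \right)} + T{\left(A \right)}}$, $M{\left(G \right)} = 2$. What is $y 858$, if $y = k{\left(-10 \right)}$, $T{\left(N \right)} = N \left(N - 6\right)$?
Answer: $\frac{143}{27} \approx 5.2963$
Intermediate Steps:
$T{\left(N \right)} = N \left(-6 + N\right)$
$k{\left(A \right)} = \frac{1}{2 + A \left(-6 + A\right)}$
$y = \frac{1}{162}$ ($y = \frac{1}{2 - 10 \left(-6 - 10\right)} = \frac{1}{2 - -160} = \frac{1}{2 + 160} = \frac{1}{162} \approx 0.0061728$)
$y 858 = \frac{1}{162} \cdot 858 = \frac{143}{27}$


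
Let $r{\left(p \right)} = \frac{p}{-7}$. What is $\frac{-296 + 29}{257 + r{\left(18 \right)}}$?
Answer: $- \frac{1869}{1781} \approx -1.0494$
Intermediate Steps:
$r{\left(p \right)} = - \frac{p}{7}$ ($r{\left(p \right)} = p \left(- \frac{1}{7}\right) = - \frac{p}{7}$)
$\frac{-296 + 29}{257 + r{\left(18 \right)}} = \frac{-296 + 29}{257 - \frac{18}{7}} = - \frac{267}{257 - \frac{18}{7}} = - \frac{267}{\frac{1781}{7}} = \left(-267\right) \frac{7}{1781} = - \frac{1869}{1781}$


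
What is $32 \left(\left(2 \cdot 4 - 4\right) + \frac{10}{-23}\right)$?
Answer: $\frac{2624}{23} \approx 114.09$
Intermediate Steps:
$32 \left(\left(2 \cdot 4 - 4\right) + \frac{10}{-23}\right) = 32 \left(\left(8 - 4\right) + 10 \left(- \frac{1}{23}\right)\right) = 32 \left(4 - \frac{10}{23}\right) = 32 \cdot \frac{82}{23} = \frac{2624}{23}$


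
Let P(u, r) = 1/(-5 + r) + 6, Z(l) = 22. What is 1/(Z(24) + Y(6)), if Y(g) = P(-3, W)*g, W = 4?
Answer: 1/52 ≈ 0.019231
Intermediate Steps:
P(u, r) = 6 + 1/(-5 + r)
Y(g) = 5*g (Y(g) = ((-29 + 6*4)/(-5 + 4))*g = ((-29 + 24)/(-1))*g = (-1*(-5))*g = 5*g)
1/(Z(24) + Y(6)) = 1/(22 + 5*6) = 1/(22 + 30) = 1/52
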